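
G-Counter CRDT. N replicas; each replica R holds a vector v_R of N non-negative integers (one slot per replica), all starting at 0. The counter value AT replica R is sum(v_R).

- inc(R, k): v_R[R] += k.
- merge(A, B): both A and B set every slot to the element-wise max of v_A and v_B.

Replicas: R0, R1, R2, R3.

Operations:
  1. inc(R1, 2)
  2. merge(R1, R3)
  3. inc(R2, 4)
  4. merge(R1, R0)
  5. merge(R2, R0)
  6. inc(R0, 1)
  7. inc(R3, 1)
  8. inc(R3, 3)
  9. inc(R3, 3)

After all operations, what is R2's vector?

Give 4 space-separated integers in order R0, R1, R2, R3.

Answer: 0 2 4 0

Derivation:
Op 1: inc R1 by 2 -> R1=(0,2,0,0) value=2
Op 2: merge R1<->R3 -> R1=(0,2,0,0) R3=(0,2,0,0)
Op 3: inc R2 by 4 -> R2=(0,0,4,0) value=4
Op 4: merge R1<->R0 -> R1=(0,2,0,0) R0=(0,2,0,0)
Op 5: merge R2<->R0 -> R2=(0,2,4,0) R0=(0,2,4,0)
Op 6: inc R0 by 1 -> R0=(1,2,4,0) value=7
Op 7: inc R3 by 1 -> R3=(0,2,0,1) value=3
Op 8: inc R3 by 3 -> R3=(0,2,0,4) value=6
Op 9: inc R3 by 3 -> R3=(0,2,0,7) value=9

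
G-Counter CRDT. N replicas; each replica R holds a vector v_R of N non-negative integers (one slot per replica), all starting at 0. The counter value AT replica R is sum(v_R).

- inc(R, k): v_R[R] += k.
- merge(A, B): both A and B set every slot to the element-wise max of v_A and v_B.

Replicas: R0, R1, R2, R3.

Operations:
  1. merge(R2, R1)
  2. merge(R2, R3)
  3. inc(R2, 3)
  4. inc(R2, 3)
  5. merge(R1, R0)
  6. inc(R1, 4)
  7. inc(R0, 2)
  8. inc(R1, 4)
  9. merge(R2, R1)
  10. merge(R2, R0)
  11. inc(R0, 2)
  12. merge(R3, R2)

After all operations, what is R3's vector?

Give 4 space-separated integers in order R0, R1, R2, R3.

Answer: 2 8 6 0

Derivation:
Op 1: merge R2<->R1 -> R2=(0,0,0,0) R1=(0,0,0,0)
Op 2: merge R2<->R3 -> R2=(0,0,0,0) R3=(0,0,0,0)
Op 3: inc R2 by 3 -> R2=(0,0,3,0) value=3
Op 4: inc R2 by 3 -> R2=(0,0,6,0) value=6
Op 5: merge R1<->R0 -> R1=(0,0,0,0) R0=(0,0,0,0)
Op 6: inc R1 by 4 -> R1=(0,4,0,0) value=4
Op 7: inc R0 by 2 -> R0=(2,0,0,0) value=2
Op 8: inc R1 by 4 -> R1=(0,8,0,0) value=8
Op 9: merge R2<->R1 -> R2=(0,8,6,0) R1=(0,8,6,0)
Op 10: merge R2<->R0 -> R2=(2,8,6,0) R0=(2,8,6,0)
Op 11: inc R0 by 2 -> R0=(4,8,6,0) value=18
Op 12: merge R3<->R2 -> R3=(2,8,6,0) R2=(2,8,6,0)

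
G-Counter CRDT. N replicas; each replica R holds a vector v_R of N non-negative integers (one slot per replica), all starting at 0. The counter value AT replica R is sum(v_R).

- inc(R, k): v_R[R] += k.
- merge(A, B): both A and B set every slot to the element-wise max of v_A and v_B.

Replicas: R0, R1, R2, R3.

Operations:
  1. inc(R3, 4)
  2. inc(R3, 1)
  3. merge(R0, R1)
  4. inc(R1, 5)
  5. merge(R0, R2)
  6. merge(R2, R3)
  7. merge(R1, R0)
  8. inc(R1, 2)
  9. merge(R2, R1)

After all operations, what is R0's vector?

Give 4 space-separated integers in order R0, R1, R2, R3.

Op 1: inc R3 by 4 -> R3=(0,0,0,4) value=4
Op 2: inc R3 by 1 -> R3=(0,0,0,5) value=5
Op 3: merge R0<->R1 -> R0=(0,0,0,0) R1=(0,0,0,0)
Op 4: inc R1 by 5 -> R1=(0,5,0,0) value=5
Op 5: merge R0<->R2 -> R0=(0,0,0,0) R2=(0,0,0,0)
Op 6: merge R2<->R3 -> R2=(0,0,0,5) R3=(0,0,0,5)
Op 7: merge R1<->R0 -> R1=(0,5,0,0) R0=(0,5,0,0)
Op 8: inc R1 by 2 -> R1=(0,7,0,0) value=7
Op 9: merge R2<->R1 -> R2=(0,7,0,5) R1=(0,7,0,5)

Answer: 0 5 0 0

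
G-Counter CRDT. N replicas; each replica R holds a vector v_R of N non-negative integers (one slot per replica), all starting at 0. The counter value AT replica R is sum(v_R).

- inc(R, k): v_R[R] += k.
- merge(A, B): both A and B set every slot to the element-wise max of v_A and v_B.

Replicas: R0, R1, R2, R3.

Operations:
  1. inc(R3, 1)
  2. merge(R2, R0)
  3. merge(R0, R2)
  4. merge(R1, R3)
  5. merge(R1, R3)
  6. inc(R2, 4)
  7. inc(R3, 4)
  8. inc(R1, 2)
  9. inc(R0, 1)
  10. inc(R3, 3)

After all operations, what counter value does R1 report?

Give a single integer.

Op 1: inc R3 by 1 -> R3=(0,0,0,1) value=1
Op 2: merge R2<->R0 -> R2=(0,0,0,0) R0=(0,0,0,0)
Op 3: merge R0<->R2 -> R0=(0,0,0,0) R2=(0,0,0,0)
Op 4: merge R1<->R3 -> R1=(0,0,0,1) R3=(0,0,0,1)
Op 5: merge R1<->R3 -> R1=(0,0,0,1) R3=(0,0,0,1)
Op 6: inc R2 by 4 -> R2=(0,0,4,0) value=4
Op 7: inc R3 by 4 -> R3=(0,0,0,5) value=5
Op 8: inc R1 by 2 -> R1=(0,2,0,1) value=3
Op 9: inc R0 by 1 -> R0=(1,0,0,0) value=1
Op 10: inc R3 by 3 -> R3=(0,0,0,8) value=8

Answer: 3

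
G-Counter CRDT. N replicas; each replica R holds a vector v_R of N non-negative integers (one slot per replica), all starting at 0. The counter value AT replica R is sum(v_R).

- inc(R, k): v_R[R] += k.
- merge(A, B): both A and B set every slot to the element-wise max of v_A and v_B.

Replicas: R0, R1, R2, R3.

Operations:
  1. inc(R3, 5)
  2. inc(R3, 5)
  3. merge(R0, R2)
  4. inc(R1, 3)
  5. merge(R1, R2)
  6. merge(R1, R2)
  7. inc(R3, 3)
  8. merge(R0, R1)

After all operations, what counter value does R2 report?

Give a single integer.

Op 1: inc R3 by 5 -> R3=(0,0,0,5) value=5
Op 2: inc R3 by 5 -> R3=(0,0,0,10) value=10
Op 3: merge R0<->R2 -> R0=(0,0,0,0) R2=(0,0,0,0)
Op 4: inc R1 by 3 -> R1=(0,3,0,0) value=3
Op 5: merge R1<->R2 -> R1=(0,3,0,0) R2=(0,3,0,0)
Op 6: merge R1<->R2 -> R1=(0,3,0,0) R2=(0,3,0,0)
Op 7: inc R3 by 3 -> R3=(0,0,0,13) value=13
Op 8: merge R0<->R1 -> R0=(0,3,0,0) R1=(0,3,0,0)

Answer: 3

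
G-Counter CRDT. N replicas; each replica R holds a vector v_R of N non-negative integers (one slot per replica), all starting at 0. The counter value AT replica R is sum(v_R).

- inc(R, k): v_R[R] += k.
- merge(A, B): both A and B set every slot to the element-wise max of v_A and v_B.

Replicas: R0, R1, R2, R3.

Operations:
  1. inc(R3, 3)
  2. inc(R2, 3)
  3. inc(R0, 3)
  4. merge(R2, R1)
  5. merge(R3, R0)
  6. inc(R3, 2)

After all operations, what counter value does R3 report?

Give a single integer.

Op 1: inc R3 by 3 -> R3=(0,0,0,3) value=3
Op 2: inc R2 by 3 -> R2=(0,0,3,0) value=3
Op 3: inc R0 by 3 -> R0=(3,0,0,0) value=3
Op 4: merge R2<->R1 -> R2=(0,0,3,0) R1=(0,0,3,0)
Op 5: merge R3<->R0 -> R3=(3,0,0,3) R0=(3,0,0,3)
Op 6: inc R3 by 2 -> R3=(3,0,0,5) value=8

Answer: 8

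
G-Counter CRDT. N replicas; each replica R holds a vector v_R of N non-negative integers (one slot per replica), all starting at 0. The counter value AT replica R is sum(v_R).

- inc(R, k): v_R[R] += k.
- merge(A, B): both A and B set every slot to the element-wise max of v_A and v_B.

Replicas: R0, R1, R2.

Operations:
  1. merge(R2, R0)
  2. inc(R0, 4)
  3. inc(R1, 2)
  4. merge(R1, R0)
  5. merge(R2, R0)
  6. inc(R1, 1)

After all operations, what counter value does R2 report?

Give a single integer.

Op 1: merge R2<->R0 -> R2=(0,0,0) R0=(0,0,0)
Op 2: inc R0 by 4 -> R0=(4,0,0) value=4
Op 3: inc R1 by 2 -> R1=(0,2,0) value=2
Op 4: merge R1<->R0 -> R1=(4,2,0) R0=(4,2,0)
Op 5: merge R2<->R0 -> R2=(4,2,0) R0=(4,2,0)
Op 6: inc R1 by 1 -> R1=(4,3,0) value=7

Answer: 6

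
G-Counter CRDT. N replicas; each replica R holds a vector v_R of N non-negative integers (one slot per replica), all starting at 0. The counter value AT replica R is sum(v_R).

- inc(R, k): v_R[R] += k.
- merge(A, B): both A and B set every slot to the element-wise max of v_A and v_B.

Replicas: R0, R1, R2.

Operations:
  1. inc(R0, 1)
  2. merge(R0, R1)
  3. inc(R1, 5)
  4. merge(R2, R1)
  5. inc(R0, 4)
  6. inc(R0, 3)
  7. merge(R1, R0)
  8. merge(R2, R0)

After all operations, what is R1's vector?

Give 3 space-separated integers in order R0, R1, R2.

Op 1: inc R0 by 1 -> R0=(1,0,0) value=1
Op 2: merge R0<->R1 -> R0=(1,0,0) R1=(1,0,0)
Op 3: inc R1 by 5 -> R1=(1,5,0) value=6
Op 4: merge R2<->R1 -> R2=(1,5,0) R1=(1,5,0)
Op 5: inc R0 by 4 -> R0=(5,0,0) value=5
Op 6: inc R0 by 3 -> R0=(8,0,0) value=8
Op 7: merge R1<->R0 -> R1=(8,5,0) R0=(8,5,0)
Op 8: merge R2<->R0 -> R2=(8,5,0) R0=(8,5,0)

Answer: 8 5 0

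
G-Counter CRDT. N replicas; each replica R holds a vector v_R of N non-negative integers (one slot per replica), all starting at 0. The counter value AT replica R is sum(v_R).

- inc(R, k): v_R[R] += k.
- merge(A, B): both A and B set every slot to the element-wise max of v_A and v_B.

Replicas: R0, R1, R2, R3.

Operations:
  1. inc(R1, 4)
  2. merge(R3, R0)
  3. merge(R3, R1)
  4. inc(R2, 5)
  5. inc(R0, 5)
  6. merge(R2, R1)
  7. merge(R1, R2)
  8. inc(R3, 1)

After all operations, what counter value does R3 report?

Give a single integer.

Op 1: inc R1 by 4 -> R1=(0,4,0,0) value=4
Op 2: merge R3<->R0 -> R3=(0,0,0,0) R0=(0,0,0,0)
Op 3: merge R3<->R1 -> R3=(0,4,0,0) R1=(0,4,0,0)
Op 4: inc R2 by 5 -> R2=(0,0,5,0) value=5
Op 5: inc R0 by 5 -> R0=(5,0,0,0) value=5
Op 6: merge R2<->R1 -> R2=(0,4,5,0) R1=(0,4,5,0)
Op 7: merge R1<->R2 -> R1=(0,4,5,0) R2=(0,4,5,0)
Op 8: inc R3 by 1 -> R3=(0,4,0,1) value=5

Answer: 5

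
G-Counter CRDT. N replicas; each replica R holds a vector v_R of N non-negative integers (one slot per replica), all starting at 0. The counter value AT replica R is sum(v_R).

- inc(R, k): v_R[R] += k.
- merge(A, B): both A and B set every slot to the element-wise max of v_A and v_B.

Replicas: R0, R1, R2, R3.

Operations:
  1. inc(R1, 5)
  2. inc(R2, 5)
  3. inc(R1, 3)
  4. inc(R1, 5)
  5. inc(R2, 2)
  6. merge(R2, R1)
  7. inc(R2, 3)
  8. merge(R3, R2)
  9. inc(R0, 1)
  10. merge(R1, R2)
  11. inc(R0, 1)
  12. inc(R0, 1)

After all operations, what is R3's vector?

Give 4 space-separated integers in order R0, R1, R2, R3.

Op 1: inc R1 by 5 -> R1=(0,5,0,0) value=5
Op 2: inc R2 by 5 -> R2=(0,0,5,0) value=5
Op 3: inc R1 by 3 -> R1=(0,8,0,0) value=8
Op 4: inc R1 by 5 -> R1=(0,13,0,0) value=13
Op 5: inc R2 by 2 -> R2=(0,0,7,0) value=7
Op 6: merge R2<->R1 -> R2=(0,13,7,0) R1=(0,13,7,0)
Op 7: inc R2 by 3 -> R2=(0,13,10,0) value=23
Op 8: merge R3<->R2 -> R3=(0,13,10,0) R2=(0,13,10,0)
Op 9: inc R0 by 1 -> R0=(1,0,0,0) value=1
Op 10: merge R1<->R2 -> R1=(0,13,10,0) R2=(0,13,10,0)
Op 11: inc R0 by 1 -> R0=(2,0,0,0) value=2
Op 12: inc R0 by 1 -> R0=(3,0,0,0) value=3

Answer: 0 13 10 0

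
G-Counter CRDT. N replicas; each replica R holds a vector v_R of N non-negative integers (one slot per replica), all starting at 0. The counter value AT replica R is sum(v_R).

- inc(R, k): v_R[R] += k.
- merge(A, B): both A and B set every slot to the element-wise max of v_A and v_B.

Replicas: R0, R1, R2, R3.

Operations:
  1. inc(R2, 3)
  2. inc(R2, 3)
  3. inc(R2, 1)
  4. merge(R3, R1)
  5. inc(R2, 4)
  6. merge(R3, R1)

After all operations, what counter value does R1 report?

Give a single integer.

Op 1: inc R2 by 3 -> R2=(0,0,3,0) value=3
Op 2: inc R2 by 3 -> R2=(0,0,6,0) value=6
Op 3: inc R2 by 1 -> R2=(0,0,7,0) value=7
Op 4: merge R3<->R1 -> R3=(0,0,0,0) R1=(0,0,0,0)
Op 5: inc R2 by 4 -> R2=(0,0,11,0) value=11
Op 6: merge R3<->R1 -> R3=(0,0,0,0) R1=(0,0,0,0)

Answer: 0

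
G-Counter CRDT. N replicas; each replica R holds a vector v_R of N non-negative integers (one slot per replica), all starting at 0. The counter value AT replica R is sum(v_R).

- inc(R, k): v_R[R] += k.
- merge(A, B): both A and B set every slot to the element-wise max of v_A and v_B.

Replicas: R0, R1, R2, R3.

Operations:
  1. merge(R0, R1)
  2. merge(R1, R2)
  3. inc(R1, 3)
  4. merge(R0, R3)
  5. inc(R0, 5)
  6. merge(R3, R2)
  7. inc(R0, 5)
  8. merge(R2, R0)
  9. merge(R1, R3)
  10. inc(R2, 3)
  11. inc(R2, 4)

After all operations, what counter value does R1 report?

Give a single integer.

Op 1: merge R0<->R1 -> R0=(0,0,0,0) R1=(0,0,0,0)
Op 2: merge R1<->R2 -> R1=(0,0,0,0) R2=(0,0,0,0)
Op 3: inc R1 by 3 -> R1=(0,3,0,0) value=3
Op 4: merge R0<->R3 -> R0=(0,0,0,0) R3=(0,0,0,0)
Op 5: inc R0 by 5 -> R0=(5,0,0,0) value=5
Op 6: merge R3<->R2 -> R3=(0,0,0,0) R2=(0,0,0,0)
Op 7: inc R0 by 5 -> R0=(10,0,0,0) value=10
Op 8: merge R2<->R0 -> R2=(10,0,0,0) R0=(10,0,0,0)
Op 9: merge R1<->R3 -> R1=(0,3,0,0) R3=(0,3,0,0)
Op 10: inc R2 by 3 -> R2=(10,0,3,0) value=13
Op 11: inc R2 by 4 -> R2=(10,0,7,0) value=17

Answer: 3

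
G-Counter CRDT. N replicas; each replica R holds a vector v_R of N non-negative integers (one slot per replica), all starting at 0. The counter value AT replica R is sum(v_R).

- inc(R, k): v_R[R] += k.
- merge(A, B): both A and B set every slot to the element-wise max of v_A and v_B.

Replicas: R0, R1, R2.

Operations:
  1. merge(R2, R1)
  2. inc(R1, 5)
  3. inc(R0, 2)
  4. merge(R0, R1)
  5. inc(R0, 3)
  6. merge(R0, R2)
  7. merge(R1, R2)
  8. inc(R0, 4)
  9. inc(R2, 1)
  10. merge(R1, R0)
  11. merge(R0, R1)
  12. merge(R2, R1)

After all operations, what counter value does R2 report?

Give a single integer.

Op 1: merge R2<->R1 -> R2=(0,0,0) R1=(0,0,0)
Op 2: inc R1 by 5 -> R1=(0,5,0) value=5
Op 3: inc R0 by 2 -> R0=(2,0,0) value=2
Op 4: merge R0<->R1 -> R0=(2,5,0) R1=(2,5,0)
Op 5: inc R0 by 3 -> R0=(5,5,0) value=10
Op 6: merge R0<->R2 -> R0=(5,5,0) R2=(5,5,0)
Op 7: merge R1<->R2 -> R1=(5,5,0) R2=(5,5,0)
Op 8: inc R0 by 4 -> R0=(9,5,0) value=14
Op 9: inc R2 by 1 -> R2=(5,5,1) value=11
Op 10: merge R1<->R0 -> R1=(9,5,0) R0=(9,5,0)
Op 11: merge R0<->R1 -> R0=(9,5,0) R1=(9,5,0)
Op 12: merge R2<->R1 -> R2=(9,5,1) R1=(9,5,1)

Answer: 15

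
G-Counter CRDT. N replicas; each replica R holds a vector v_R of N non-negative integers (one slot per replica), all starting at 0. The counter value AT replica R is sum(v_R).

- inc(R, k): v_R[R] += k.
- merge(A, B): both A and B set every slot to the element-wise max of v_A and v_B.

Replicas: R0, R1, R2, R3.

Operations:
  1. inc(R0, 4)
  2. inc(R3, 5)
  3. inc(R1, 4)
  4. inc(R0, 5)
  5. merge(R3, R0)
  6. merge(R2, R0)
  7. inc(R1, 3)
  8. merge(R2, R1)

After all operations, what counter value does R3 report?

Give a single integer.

Answer: 14

Derivation:
Op 1: inc R0 by 4 -> R0=(4,0,0,0) value=4
Op 2: inc R3 by 5 -> R3=(0,0,0,5) value=5
Op 3: inc R1 by 4 -> R1=(0,4,0,0) value=4
Op 4: inc R0 by 5 -> R0=(9,0,0,0) value=9
Op 5: merge R3<->R0 -> R3=(9,0,0,5) R0=(9,0,0,5)
Op 6: merge R2<->R0 -> R2=(9,0,0,5) R0=(9,0,0,5)
Op 7: inc R1 by 3 -> R1=(0,7,0,0) value=7
Op 8: merge R2<->R1 -> R2=(9,7,0,5) R1=(9,7,0,5)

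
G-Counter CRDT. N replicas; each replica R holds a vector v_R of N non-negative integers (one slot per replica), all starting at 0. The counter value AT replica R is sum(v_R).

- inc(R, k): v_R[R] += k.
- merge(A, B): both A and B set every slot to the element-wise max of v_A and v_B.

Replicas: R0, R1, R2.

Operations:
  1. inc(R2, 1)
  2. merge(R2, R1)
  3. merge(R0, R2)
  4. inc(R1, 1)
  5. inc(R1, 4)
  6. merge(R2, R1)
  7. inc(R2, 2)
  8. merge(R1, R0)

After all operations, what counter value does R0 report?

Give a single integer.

Answer: 6

Derivation:
Op 1: inc R2 by 1 -> R2=(0,0,1) value=1
Op 2: merge R2<->R1 -> R2=(0,0,1) R1=(0,0,1)
Op 3: merge R0<->R2 -> R0=(0,0,1) R2=(0,0,1)
Op 4: inc R1 by 1 -> R1=(0,1,1) value=2
Op 5: inc R1 by 4 -> R1=(0,5,1) value=6
Op 6: merge R2<->R1 -> R2=(0,5,1) R1=(0,5,1)
Op 7: inc R2 by 2 -> R2=(0,5,3) value=8
Op 8: merge R1<->R0 -> R1=(0,5,1) R0=(0,5,1)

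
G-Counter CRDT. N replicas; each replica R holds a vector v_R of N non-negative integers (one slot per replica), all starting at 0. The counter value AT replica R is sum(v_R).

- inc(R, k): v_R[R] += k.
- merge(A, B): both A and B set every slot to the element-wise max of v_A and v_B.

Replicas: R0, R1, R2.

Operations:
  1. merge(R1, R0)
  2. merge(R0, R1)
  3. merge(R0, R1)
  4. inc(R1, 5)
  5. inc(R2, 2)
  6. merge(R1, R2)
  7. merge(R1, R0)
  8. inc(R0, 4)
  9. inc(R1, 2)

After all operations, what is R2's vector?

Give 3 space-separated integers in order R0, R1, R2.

Op 1: merge R1<->R0 -> R1=(0,0,0) R0=(0,0,0)
Op 2: merge R0<->R1 -> R0=(0,0,0) R1=(0,0,0)
Op 3: merge R0<->R1 -> R0=(0,0,0) R1=(0,0,0)
Op 4: inc R1 by 5 -> R1=(0,5,0) value=5
Op 5: inc R2 by 2 -> R2=(0,0,2) value=2
Op 6: merge R1<->R2 -> R1=(0,5,2) R2=(0,5,2)
Op 7: merge R1<->R0 -> R1=(0,5,2) R0=(0,5,2)
Op 8: inc R0 by 4 -> R0=(4,5,2) value=11
Op 9: inc R1 by 2 -> R1=(0,7,2) value=9

Answer: 0 5 2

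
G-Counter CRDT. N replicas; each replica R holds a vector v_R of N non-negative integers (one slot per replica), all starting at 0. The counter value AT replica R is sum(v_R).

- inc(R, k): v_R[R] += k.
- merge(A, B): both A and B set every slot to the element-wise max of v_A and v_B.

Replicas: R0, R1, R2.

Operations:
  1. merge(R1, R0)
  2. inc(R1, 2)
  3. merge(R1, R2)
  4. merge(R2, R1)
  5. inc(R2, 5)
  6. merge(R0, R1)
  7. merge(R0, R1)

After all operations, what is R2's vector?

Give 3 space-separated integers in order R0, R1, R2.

Op 1: merge R1<->R0 -> R1=(0,0,0) R0=(0,0,0)
Op 2: inc R1 by 2 -> R1=(0,2,0) value=2
Op 3: merge R1<->R2 -> R1=(0,2,0) R2=(0,2,0)
Op 4: merge R2<->R1 -> R2=(0,2,0) R1=(0,2,0)
Op 5: inc R2 by 5 -> R2=(0,2,5) value=7
Op 6: merge R0<->R1 -> R0=(0,2,0) R1=(0,2,0)
Op 7: merge R0<->R1 -> R0=(0,2,0) R1=(0,2,0)

Answer: 0 2 5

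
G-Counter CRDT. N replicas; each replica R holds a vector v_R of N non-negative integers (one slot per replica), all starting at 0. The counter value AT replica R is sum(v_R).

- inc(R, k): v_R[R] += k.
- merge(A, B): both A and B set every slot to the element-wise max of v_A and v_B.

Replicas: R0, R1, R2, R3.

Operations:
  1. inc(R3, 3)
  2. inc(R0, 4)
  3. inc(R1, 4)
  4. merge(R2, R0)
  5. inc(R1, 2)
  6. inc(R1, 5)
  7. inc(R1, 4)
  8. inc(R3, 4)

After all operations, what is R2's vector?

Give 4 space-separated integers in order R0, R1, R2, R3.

Op 1: inc R3 by 3 -> R3=(0,0,0,3) value=3
Op 2: inc R0 by 4 -> R0=(4,0,0,0) value=4
Op 3: inc R1 by 4 -> R1=(0,4,0,0) value=4
Op 4: merge R2<->R0 -> R2=(4,0,0,0) R0=(4,0,0,0)
Op 5: inc R1 by 2 -> R1=(0,6,0,0) value=6
Op 6: inc R1 by 5 -> R1=(0,11,0,0) value=11
Op 7: inc R1 by 4 -> R1=(0,15,0,0) value=15
Op 8: inc R3 by 4 -> R3=(0,0,0,7) value=7

Answer: 4 0 0 0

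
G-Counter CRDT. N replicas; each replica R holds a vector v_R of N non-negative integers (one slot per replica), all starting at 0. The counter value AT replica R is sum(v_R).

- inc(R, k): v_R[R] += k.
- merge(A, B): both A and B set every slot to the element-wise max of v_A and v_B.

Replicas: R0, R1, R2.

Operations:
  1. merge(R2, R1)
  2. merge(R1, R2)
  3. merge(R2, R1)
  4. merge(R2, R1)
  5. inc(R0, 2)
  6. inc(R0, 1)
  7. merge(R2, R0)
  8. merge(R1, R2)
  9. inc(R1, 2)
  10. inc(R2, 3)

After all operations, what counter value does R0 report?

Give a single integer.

Answer: 3

Derivation:
Op 1: merge R2<->R1 -> R2=(0,0,0) R1=(0,0,0)
Op 2: merge R1<->R2 -> R1=(0,0,0) R2=(0,0,0)
Op 3: merge R2<->R1 -> R2=(0,0,0) R1=(0,0,0)
Op 4: merge R2<->R1 -> R2=(0,0,0) R1=(0,0,0)
Op 5: inc R0 by 2 -> R0=(2,0,0) value=2
Op 6: inc R0 by 1 -> R0=(3,0,0) value=3
Op 7: merge R2<->R0 -> R2=(3,0,0) R0=(3,0,0)
Op 8: merge R1<->R2 -> R1=(3,0,0) R2=(3,0,0)
Op 9: inc R1 by 2 -> R1=(3,2,0) value=5
Op 10: inc R2 by 3 -> R2=(3,0,3) value=6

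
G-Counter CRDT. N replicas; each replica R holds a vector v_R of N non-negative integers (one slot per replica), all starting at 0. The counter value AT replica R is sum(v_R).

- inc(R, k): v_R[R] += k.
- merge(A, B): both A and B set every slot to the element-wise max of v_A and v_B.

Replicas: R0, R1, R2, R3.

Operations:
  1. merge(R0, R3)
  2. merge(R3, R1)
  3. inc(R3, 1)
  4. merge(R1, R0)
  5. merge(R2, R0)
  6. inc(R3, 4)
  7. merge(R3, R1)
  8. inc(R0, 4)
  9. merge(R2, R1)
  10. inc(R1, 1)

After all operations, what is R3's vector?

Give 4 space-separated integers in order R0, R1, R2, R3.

Answer: 0 0 0 5

Derivation:
Op 1: merge R0<->R3 -> R0=(0,0,0,0) R3=(0,0,0,0)
Op 2: merge R3<->R1 -> R3=(0,0,0,0) R1=(0,0,0,0)
Op 3: inc R3 by 1 -> R3=(0,0,0,1) value=1
Op 4: merge R1<->R0 -> R1=(0,0,0,0) R0=(0,0,0,0)
Op 5: merge R2<->R0 -> R2=(0,0,0,0) R0=(0,0,0,0)
Op 6: inc R3 by 4 -> R3=(0,0,0,5) value=5
Op 7: merge R3<->R1 -> R3=(0,0,0,5) R1=(0,0,0,5)
Op 8: inc R0 by 4 -> R0=(4,0,0,0) value=4
Op 9: merge R2<->R1 -> R2=(0,0,0,5) R1=(0,0,0,5)
Op 10: inc R1 by 1 -> R1=(0,1,0,5) value=6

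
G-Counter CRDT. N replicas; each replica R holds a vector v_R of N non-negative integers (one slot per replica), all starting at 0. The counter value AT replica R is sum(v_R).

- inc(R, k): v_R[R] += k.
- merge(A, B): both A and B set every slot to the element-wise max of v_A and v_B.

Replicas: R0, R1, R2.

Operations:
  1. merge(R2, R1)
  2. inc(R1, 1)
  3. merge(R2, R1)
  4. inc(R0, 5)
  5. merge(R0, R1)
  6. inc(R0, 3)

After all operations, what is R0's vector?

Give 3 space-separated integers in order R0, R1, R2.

Answer: 8 1 0

Derivation:
Op 1: merge R2<->R1 -> R2=(0,0,0) R1=(0,0,0)
Op 2: inc R1 by 1 -> R1=(0,1,0) value=1
Op 3: merge R2<->R1 -> R2=(0,1,0) R1=(0,1,0)
Op 4: inc R0 by 5 -> R0=(5,0,0) value=5
Op 5: merge R0<->R1 -> R0=(5,1,0) R1=(5,1,0)
Op 6: inc R0 by 3 -> R0=(8,1,0) value=9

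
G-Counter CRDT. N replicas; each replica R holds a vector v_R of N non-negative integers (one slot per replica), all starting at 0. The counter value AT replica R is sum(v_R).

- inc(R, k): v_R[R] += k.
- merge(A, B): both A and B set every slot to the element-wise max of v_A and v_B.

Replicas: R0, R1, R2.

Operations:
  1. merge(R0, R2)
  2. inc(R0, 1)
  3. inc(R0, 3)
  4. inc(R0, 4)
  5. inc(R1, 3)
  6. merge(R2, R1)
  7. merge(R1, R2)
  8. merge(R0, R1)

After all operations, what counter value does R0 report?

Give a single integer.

Answer: 11

Derivation:
Op 1: merge R0<->R2 -> R0=(0,0,0) R2=(0,0,0)
Op 2: inc R0 by 1 -> R0=(1,0,0) value=1
Op 3: inc R0 by 3 -> R0=(4,0,0) value=4
Op 4: inc R0 by 4 -> R0=(8,0,0) value=8
Op 5: inc R1 by 3 -> R1=(0,3,0) value=3
Op 6: merge R2<->R1 -> R2=(0,3,0) R1=(0,3,0)
Op 7: merge R1<->R2 -> R1=(0,3,0) R2=(0,3,0)
Op 8: merge R0<->R1 -> R0=(8,3,0) R1=(8,3,0)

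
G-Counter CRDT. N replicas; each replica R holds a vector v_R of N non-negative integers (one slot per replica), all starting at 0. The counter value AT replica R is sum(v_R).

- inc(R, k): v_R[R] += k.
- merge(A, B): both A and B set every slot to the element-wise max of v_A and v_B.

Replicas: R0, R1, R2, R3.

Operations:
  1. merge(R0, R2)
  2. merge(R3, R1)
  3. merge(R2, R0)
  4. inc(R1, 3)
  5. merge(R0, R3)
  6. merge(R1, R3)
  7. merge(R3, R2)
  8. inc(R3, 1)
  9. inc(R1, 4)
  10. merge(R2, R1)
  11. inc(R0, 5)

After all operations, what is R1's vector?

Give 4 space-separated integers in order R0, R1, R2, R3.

Answer: 0 7 0 0

Derivation:
Op 1: merge R0<->R2 -> R0=(0,0,0,0) R2=(0,0,0,0)
Op 2: merge R3<->R1 -> R3=(0,0,0,0) R1=(0,0,0,0)
Op 3: merge R2<->R0 -> R2=(0,0,0,0) R0=(0,0,0,0)
Op 4: inc R1 by 3 -> R1=(0,3,0,0) value=3
Op 5: merge R0<->R3 -> R0=(0,0,0,0) R3=(0,0,0,0)
Op 6: merge R1<->R3 -> R1=(0,3,0,0) R3=(0,3,0,0)
Op 7: merge R3<->R2 -> R3=(0,3,0,0) R2=(0,3,0,0)
Op 8: inc R3 by 1 -> R3=(0,3,0,1) value=4
Op 9: inc R1 by 4 -> R1=(0,7,0,0) value=7
Op 10: merge R2<->R1 -> R2=(0,7,0,0) R1=(0,7,0,0)
Op 11: inc R0 by 5 -> R0=(5,0,0,0) value=5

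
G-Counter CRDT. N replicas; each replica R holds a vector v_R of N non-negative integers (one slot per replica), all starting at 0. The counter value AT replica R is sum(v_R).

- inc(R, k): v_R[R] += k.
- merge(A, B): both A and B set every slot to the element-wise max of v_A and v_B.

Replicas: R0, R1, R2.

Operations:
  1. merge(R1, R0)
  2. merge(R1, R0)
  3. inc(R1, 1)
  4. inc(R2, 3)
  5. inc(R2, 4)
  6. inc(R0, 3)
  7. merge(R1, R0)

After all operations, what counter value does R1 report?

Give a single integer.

Answer: 4

Derivation:
Op 1: merge R1<->R0 -> R1=(0,0,0) R0=(0,0,0)
Op 2: merge R1<->R0 -> R1=(0,0,0) R0=(0,0,0)
Op 3: inc R1 by 1 -> R1=(0,1,0) value=1
Op 4: inc R2 by 3 -> R2=(0,0,3) value=3
Op 5: inc R2 by 4 -> R2=(0,0,7) value=7
Op 6: inc R0 by 3 -> R0=(3,0,0) value=3
Op 7: merge R1<->R0 -> R1=(3,1,0) R0=(3,1,0)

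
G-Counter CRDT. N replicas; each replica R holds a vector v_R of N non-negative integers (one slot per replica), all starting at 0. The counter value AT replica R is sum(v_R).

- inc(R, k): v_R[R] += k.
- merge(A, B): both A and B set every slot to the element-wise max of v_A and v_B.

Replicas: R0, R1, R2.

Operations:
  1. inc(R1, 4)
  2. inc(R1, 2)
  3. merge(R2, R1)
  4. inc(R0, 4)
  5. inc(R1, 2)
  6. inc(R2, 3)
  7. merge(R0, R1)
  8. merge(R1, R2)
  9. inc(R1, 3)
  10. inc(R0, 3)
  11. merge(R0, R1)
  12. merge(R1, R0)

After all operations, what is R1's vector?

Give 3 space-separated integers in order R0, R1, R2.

Answer: 7 11 3

Derivation:
Op 1: inc R1 by 4 -> R1=(0,4,0) value=4
Op 2: inc R1 by 2 -> R1=(0,6,0) value=6
Op 3: merge R2<->R1 -> R2=(0,6,0) R1=(0,6,0)
Op 4: inc R0 by 4 -> R0=(4,0,0) value=4
Op 5: inc R1 by 2 -> R1=(0,8,0) value=8
Op 6: inc R2 by 3 -> R2=(0,6,3) value=9
Op 7: merge R0<->R1 -> R0=(4,8,0) R1=(4,8,0)
Op 8: merge R1<->R2 -> R1=(4,8,3) R2=(4,8,3)
Op 9: inc R1 by 3 -> R1=(4,11,3) value=18
Op 10: inc R0 by 3 -> R0=(7,8,0) value=15
Op 11: merge R0<->R1 -> R0=(7,11,3) R1=(7,11,3)
Op 12: merge R1<->R0 -> R1=(7,11,3) R0=(7,11,3)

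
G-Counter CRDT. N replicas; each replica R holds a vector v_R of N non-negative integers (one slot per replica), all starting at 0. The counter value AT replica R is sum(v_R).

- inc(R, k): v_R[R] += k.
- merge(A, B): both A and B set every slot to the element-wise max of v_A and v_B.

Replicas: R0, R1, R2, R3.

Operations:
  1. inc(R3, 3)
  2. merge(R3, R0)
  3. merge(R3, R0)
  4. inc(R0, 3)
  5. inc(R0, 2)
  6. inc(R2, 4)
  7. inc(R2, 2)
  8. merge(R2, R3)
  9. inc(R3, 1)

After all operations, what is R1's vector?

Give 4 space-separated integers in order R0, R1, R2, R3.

Answer: 0 0 0 0

Derivation:
Op 1: inc R3 by 3 -> R3=(0,0,0,3) value=3
Op 2: merge R3<->R0 -> R3=(0,0,0,3) R0=(0,0,0,3)
Op 3: merge R3<->R0 -> R3=(0,0,0,3) R0=(0,0,0,3)
Op 4: inc R0 by 3 -> R0=(3,0,0,3) value=6
Op 5: inc R0 by 2 -> R0=(5,0,0,3) value=8
Op 6: inc R2 by 4 -> R2=(0,0,4,0) value=4
Op 7: inc R2 by 2 -> R2=(0,0,6,0) value=6
Op 8: merge R2<->R3 -> R2=(0,0,6,3) R3=(0,0,6,3)
Op 9: inc R3 by 1 -> R3=(0,0,6,4) value=10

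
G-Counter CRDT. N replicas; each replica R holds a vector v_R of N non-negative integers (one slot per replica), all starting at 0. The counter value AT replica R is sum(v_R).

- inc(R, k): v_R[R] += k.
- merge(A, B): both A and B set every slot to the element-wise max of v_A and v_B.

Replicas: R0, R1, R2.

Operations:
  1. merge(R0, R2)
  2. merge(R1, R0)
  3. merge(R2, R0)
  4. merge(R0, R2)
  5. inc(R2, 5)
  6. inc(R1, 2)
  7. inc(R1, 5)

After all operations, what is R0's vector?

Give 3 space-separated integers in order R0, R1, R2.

Answer: 0 0 0

Derivation:
Op 1: merge R0<->R2 -> R0=(0,0,0) R2=(0,0,0)
Op 2: merge R1<->R0 -> R1=(0,0,0) R0=(0,0,0)
Op 3: merge R2<->R0 -> R2=(0,0,0) R0=(0,0,0)
Op 4: merge R0<->R2 -> R0=(0,0,0) R2=(0,0,0)
Op 5: inc R2 by 5 -> R2=(0,0,5) value=5
Op 6: inc R1 by 2 -> R1=(0,2,0) value=2
Op 7: inc R1 by 5 -> R1=(0,7,0) value=7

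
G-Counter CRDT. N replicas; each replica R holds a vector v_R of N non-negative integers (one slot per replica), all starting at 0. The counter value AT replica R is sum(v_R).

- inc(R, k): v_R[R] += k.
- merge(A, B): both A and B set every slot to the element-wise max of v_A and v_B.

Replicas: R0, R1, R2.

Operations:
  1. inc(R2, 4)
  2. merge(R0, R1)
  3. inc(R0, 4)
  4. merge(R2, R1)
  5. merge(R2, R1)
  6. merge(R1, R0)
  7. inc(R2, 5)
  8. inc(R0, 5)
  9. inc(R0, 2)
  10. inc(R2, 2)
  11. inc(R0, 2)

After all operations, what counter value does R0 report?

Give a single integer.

Answer: 17

Derivation:
Op 1: inc R2 by 4 -> R2=(0,0,4) value=4
Op 2: merge R0<->R1 -> R0=(0,0,0) R1=(0,0,0)
Op 3: inc R0 by 4 -> R0=(4,0,0) value=4
Op 4: merge R2<->R1 -> R2=(0,0,4) R1=(0,0,4)
Op 5: merge R2<->R1 -> R2=(0,0,4) R1=(0,0,4)
Op 6: merge R1<->R0 -> R1=(4,0,4) R0=(4,0,4)
Op 7: inc R2 by 5 -> R2=(0,0,9) value=9
Op 8: inc R0 by 5 -> R0=(9,0,4) value=13
Op 9: inc R0 by 2 -> R0=(11,0,4) value=15
Op 10: inc R2 by 2 -> R2=(0,0,11) value=11
Op 11: inc R0 by 2 -> R0=(13,0,4) value=17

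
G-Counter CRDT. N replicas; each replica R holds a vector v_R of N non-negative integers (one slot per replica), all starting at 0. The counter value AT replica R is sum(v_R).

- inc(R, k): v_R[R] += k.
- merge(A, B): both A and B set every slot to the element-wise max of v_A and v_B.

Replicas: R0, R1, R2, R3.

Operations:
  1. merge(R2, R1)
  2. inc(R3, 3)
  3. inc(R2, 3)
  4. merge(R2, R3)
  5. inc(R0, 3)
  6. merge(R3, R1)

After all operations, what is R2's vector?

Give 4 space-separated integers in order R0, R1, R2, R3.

Op 1: merge R2<->R1 -> R2=(0,0,0,0) R1=(0,0,0,0)
Op 2: inc R3 by 3 -> R3=(0,0,0,3) value=3
Op 3: inc R2 by 3 -> R2=(0,0,3,0) value=3
Op 4: merge R2<->R3 -> R2=(0,0,3,3) R3=(0,0,3,3)
Op 5: inc R0 by 3 -> R0=(3,0,0,0) value=3
Op 6: merge R3<->R1 -> R3=(0,0,3,3) R1=(0,0,3,3)

Answer: 0 0 3 3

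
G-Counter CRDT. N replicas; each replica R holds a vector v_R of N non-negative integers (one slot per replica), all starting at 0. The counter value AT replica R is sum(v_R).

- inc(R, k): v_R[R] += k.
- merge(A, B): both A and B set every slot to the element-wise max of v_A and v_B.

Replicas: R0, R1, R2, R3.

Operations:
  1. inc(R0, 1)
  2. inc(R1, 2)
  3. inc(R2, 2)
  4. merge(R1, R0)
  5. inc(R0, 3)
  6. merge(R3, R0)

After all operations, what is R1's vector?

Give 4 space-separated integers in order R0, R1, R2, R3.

Answer: 1 2 0 0

Derivation:
Op 1: inc R0 by 1 -> R0=(1,0,0,0) value=1
Op 2: inc R1 by 2 -> R1=(0,2,0,0) value=2
Op 3: inc R2 by 2 -> R2=(0,0,2,0) value=2
Op 4: merge R1<->R0 -> R1=(1,2,0,0) R0=(1,2,0,0)
Op 5: inc R0 by 3 -> R0=(4,2,0,0) value=6
Op 6: merge R3<->R0 -> R3=(4,2,0,0) R0=(4,2,0,0)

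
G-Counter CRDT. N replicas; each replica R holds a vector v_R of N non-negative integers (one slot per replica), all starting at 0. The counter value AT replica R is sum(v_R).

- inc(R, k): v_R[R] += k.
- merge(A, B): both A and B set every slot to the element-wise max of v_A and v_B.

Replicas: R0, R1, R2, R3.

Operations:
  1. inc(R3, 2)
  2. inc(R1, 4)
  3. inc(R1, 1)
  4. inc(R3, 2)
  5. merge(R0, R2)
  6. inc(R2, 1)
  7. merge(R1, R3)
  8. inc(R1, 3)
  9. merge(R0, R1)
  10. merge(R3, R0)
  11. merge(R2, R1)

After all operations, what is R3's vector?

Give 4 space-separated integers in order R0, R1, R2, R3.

Answer: 0 8 0 4

Derivation:
Op 1: inc R3 by 2 -> R3=(0,0,0,2) value=2
Op 2: inc R1 by 4 -> R1=(0,4,0,0) value=4
Op 3: inc R1 by 1 -> R1=(0,5,0,0) value=5
Op 4: inc R3 by 2 -> R3=(0,0,0,4) value=4
Op 5: merge R0<->R2 -> R0=(0,0,0,0) R2=(0,0,0,0)
Op 6: inc R2 by 1 -> R2=(0,0,1,0) value=1
Op 7: merge R1<->R3 -> R1=(0,5,0,4) R3=(0,5,0,4)
Op 8: inc R1 by 3 -> R1=(0,8,0,4) value=12
Op 9: merge R0<->R1 -> R0=(0,8,0,4) R1=(0,8,0,4)
Op 10: merge R3<->R0 -> R3=(0,8,0,4) R0=(0,8,0,4)
Op 11: merge R2<->R1 -> R2=(0,8,1,4) R1=(0,8,1,4)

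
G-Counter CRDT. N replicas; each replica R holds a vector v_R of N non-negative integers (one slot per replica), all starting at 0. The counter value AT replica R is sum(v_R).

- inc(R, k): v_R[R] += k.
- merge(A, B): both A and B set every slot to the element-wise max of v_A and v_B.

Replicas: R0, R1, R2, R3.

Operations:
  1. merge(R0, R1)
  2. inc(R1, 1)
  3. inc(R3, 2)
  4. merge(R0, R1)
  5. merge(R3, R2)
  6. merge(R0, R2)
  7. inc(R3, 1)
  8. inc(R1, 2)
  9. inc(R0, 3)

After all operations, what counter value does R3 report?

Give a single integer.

Answer: 3

Derivation:
Op 1: merge R0<->R1 -> R0=(0,0,0,0) R1=(0,0,0,0)
Op 2: inc R1 by 1 -> R1=(0,1,0,0) value=1
Op 3: inc R3 by 2 -> R3=(0,0,0,2) value=2
Op 4: merge R0<->R1 -> R0=(0,1,0,0) R1=(0,1,0,0)
Op 5: merge R3<->R2 -> R3=(0,0,0,2) R2=(0,0,0,2)
Op 6: merge R0<->R2 -> R0=(0,1,0,2) R2=(0,1,0,2)
Op 7: inc R3 by 1 -> R3=(0,0,0,3) value=3
Op 8: inc R1 by 2 -> R1=(0,3,0,0) value=3
Op 9: inc R0 by 3 -> R0=(3,1,0,2) value=6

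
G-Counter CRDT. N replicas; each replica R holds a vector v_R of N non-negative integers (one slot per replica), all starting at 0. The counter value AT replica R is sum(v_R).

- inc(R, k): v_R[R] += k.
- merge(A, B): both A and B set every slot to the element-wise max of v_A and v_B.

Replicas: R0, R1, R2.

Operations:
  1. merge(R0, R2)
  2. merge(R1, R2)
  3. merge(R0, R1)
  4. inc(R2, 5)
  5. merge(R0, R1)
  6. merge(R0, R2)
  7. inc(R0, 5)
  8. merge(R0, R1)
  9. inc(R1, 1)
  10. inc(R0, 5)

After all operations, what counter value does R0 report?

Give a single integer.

Answer: 15

Derivation:
Op 1: merge R0<->R2 -> R0=(0,0,0) R2=(0,0,0)
Op 2: merge R1<->R2 -> R1=(0,0,0) R2=(0,0,0)
Op 3: merge R0<->R1 -> R0=(0,0,0) R1=(0,0,0)
Op 4: inc R2 by 5 -> R2=(0,0,5) value=5
Op 5: merge R0<->R1 -> R0=(0,0,0) R1=(0,0,0)
Op 6: merge R0<->R2 -> R0=(0,0,5) R2=(0,0,5)
Op 7: inc R0 by 5 -> R0=(5,0,5) value=10
Op 8: merge R0<->R1 -> R0=(5,0,5) R1=(5,0,5)
Op 9: inc R1 by 1 -> R1=(5,1,5) value=11
Op 10: inc R0 by 5 -> R0=(10,0,5) value=15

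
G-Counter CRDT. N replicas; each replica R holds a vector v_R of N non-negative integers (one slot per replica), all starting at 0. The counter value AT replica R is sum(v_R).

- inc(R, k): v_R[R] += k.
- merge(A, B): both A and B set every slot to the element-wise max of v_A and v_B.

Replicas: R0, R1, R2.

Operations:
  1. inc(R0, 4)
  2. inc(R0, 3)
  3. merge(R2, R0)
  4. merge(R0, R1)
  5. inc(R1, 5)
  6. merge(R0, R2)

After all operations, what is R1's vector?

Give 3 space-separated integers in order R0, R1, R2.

Answer: 7 5 0

Derivation:
Op 1: inc R0 by 4 -> R0=(4,0,0) value=4
Op 2: inc R0 by 3 -> R0=(7,0,0) value=7
Op 3: merge R2<->R0 -> R2=(7,0,0) R0=(7,0,0)
Op 4: merge R0<->R1 -> R0=(7,0,0) R1=(7,0,0)
Op 5: inc R1 by 5 -> R1=(7,5,0) value=12
Op 6: merge R0<->R2 -> R0=(7,0,0) R2=(7,0,0)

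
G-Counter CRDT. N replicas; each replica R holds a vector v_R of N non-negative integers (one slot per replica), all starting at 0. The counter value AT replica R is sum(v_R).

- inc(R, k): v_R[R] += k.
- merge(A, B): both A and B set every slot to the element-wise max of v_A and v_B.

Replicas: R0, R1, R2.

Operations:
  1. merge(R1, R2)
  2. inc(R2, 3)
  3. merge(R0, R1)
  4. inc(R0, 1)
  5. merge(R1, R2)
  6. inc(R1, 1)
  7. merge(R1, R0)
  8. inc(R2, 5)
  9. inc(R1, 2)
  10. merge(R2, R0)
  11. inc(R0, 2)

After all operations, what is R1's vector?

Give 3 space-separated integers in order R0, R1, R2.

Answer: 1 3 3

Derivation:
Op 1: merge R1<->R2 -> R1=(0,0,0) R2=(0,0,0)
Op 2: inc R2 by 3 -> R2=(0,0,3) value=3
Op 3: merge R0<->R1 -> R0=(0,0,0) R1=(0,0,0)
Op 4: inc R0 by 1 -> R0=(1,0,0) value=1
Op 5: merge R1<->R2 -> R1=(0,0,3) R2=(0,0,3)
Op 6: inc R1 by 1 -> R1=(0,1,3) value=4
Op 7: merge R1<->R0 -> R1=(1,1,3) R0=(1,1,3)
Op 8: inc R2 by 5 -> R2=(0,0,8) value=8
Op 9: inc R1 by 2 -> R1=(1,3,3) value=7
Op 10: merge R2<->R0 -> R2=(1,1,8) R0=(1,1,8)
Op 11: inc R0 by 2 -> R0=(3,1,8) value=12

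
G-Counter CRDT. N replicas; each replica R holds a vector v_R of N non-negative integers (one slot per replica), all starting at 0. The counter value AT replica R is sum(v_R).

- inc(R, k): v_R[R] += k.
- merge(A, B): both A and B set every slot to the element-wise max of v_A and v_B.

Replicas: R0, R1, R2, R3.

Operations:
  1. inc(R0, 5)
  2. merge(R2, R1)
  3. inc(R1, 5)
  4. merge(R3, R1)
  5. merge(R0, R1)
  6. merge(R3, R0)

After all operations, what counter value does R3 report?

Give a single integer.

Answer: 10

Derivation:
Op 1: inc R0 by 5 -> R0=(5,0,0,0) value=5
Op 2: merge R2<->R1 -> R2=(0,0,0,0) R1=(0,0,0,0)
Op 3: inc R1 by 5 -> R1=(0,5,0,0) value=5
Op 4: merge R3<->R1 -> R3=(0,5,0,0) R1=(0,5,0,0)
Op 5: merge R0<->R1 -> R0=(5,5,0,0) R1=(5,5,0,0)
Op 6: merge R3<->R0 -> R3=(5,5,0,0) R0=(5,5,0,0)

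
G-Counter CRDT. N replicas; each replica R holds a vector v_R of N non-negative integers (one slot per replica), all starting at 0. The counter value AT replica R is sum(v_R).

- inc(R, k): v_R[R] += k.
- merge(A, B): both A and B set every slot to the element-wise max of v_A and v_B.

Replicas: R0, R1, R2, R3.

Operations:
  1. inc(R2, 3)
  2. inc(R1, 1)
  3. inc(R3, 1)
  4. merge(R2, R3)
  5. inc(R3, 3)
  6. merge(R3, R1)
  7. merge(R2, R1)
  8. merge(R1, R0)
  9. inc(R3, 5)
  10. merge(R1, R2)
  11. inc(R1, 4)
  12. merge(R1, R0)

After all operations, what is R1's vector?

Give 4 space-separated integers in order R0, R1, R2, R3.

Answer: 0 5 3 4

Derivation:
Op 1: inc R2 by 3 -> R2=(0,0,3,0) value=3
Op 2: inc R1 by 1 -> R1=(0,1,0,0) value=1
Op 3: inc R3 by 1 -> R3=(0,0,0,1) value=1
Op 4: merge R2<->R3 -> R2=(0,0,3,1) R3=(0,0,3,1)
Op 5: inc R3 by 3 -> R3=(0,0,3,4) value=7
Op 6: merge R3<->R1 -> R3=(0,1,3,4) R1=(0,1,3,4)
Op 7: merge R2<->R1 -> R2=(0,1,3,4) R1=(0,1,3,4)
Op 8: merge R1<->R0 -> R1=(0,1,3,4) R0=(0,1,3,4)
Op 9: inc R3 by 5 -> R3=(0,1,3,9) value=13
Op 10: merge R1<->R2 -> R1=(0,1,3,4) R2=(0,1,3,4)
Op 11: inc R1 by 4 -> R1=(0,5,3,4) value=12
Op 12: merge R1<->R0 -> R1=(0,5,3,4) R0=(0,5,3,4)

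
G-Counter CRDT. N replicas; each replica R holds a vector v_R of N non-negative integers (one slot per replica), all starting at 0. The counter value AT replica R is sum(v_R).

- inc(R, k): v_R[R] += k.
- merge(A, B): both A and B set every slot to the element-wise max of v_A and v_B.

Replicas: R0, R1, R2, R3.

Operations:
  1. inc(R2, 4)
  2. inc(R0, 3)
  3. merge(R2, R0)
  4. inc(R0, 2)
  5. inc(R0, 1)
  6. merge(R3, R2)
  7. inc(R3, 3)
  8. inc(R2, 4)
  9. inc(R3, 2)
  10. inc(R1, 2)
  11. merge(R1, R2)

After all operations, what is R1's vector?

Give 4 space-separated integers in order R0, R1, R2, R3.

Op 1: inc R2 by 4 -> R2=(0,0,4,0) value=4
Op 2: inc R0 by 3 -> R0=(3,0,0,0) value=3
Op 3: merge R2<->R0 -> R2=(3,0,4,0) R0=(3,0,4,0)
Op 4: inc R0 by 2 -> R0=(5,0,4,0) value=9
Op 5: inc R0 by 1 -> R0=(6,0,4,0) value=10
Op 6: merge R3<->R2 -> R3=(3,0,4,0) R2=(3,0,4,0)
Op 7: inc R3 by 3 -> R3=(3,0,4,3) value=10
Op 8: inc R2 by 4 -> R2=(3,0,8,0) value=11
Op 9: inc R3 by 2 -> R3=(3,0,4,5) value=12
Op 10: inc R1 by 2 -> R1=(0,2,0,0) value=2
Op 11: merge R1<->R2 -> R1=(3,2,8,0) R2=(3,2,8,0)

Answer: 3 2 8 0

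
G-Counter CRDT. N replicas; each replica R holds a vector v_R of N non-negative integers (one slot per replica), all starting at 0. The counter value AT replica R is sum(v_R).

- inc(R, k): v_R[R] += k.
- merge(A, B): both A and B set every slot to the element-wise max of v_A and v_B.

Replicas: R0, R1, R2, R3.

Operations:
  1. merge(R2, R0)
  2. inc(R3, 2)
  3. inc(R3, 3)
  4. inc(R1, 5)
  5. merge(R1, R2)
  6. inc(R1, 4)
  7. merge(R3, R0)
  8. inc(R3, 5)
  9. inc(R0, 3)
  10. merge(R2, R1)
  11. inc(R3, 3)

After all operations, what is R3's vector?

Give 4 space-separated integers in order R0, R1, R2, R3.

Op 1: merge R2<->R0 -> R2=(0,0,0,0) R0=(0,0,0,0)
Op 2: inc R3 by 2 -> R3=(0,0,0,2) value=2
Op 3: inc R3 by 3 -> R3=(0,0,0,5) value=5
Op 4: inc R1 by 5 -> R1=(0,5,0,0) value=5
Op 5: merge R1<->R2 -> R1=(0,5,0,0) R2=(0,5,0,0)
Op 6: inc R1 by 4 -> R1=(0,9,0,0) value=9
Op 7: merge R3<->R0 -> R3=(0,0,0,5) R0=(0,0,0,5)
Op 8: inc R3 by 5 -> R3=(0,0,0,10) value=10
Op 9: inc R0 by 3 -> R0=(3,0,0,5) value=8
Op 10: merge R2<->R1 -> R2=(0,9,0,0) R1=(0,9,0,0)
Op 11: inc R3 by 3 -> R3=(0,0,0,13) value=13

Answer: 0 0 0 13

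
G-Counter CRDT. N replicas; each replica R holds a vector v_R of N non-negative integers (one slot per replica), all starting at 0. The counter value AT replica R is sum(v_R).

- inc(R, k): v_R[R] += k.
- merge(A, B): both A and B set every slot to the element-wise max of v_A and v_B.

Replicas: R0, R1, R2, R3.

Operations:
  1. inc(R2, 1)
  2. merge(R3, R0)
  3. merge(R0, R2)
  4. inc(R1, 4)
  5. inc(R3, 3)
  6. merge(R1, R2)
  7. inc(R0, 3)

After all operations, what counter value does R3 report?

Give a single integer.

Answer: 3

Derivation:
Op 1: inc R2 by 1 -> R2=(0,0,1,0) value=1
Op 2: merge R3<->R0 -> R3=(0,0,0,0) R0=(0,0,0,0)
Op 3: merge R0<->R2 -> R0=(0,0,1,0) R2=(0,0,1,0)
Op 4: inc R1 by 4 -> R1=(0,4,0,0) value=4
Op 5: inc R3 by 3 -> R3=(0,0,0,3) value=3
Op 6: merge R1<->R2 -> R1=(0,4,1,0) R2=(0,4,1,0)
Op 7: inc R0 by 3 -> R0=(3,0,1,0) value=4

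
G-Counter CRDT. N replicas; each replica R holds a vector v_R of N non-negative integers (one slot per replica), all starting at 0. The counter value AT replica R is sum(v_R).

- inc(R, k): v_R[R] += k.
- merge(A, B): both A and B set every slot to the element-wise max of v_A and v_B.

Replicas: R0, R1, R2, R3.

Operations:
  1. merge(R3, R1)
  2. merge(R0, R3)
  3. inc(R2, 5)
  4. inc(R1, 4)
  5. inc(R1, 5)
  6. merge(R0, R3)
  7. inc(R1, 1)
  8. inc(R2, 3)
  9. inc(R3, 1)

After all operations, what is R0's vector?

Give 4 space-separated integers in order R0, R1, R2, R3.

Op 1: merge R3<->R1 -> R3=(0,0,0,0) R1=(0,0,0,0)
Op 2: merge R0<->R3 -> R0=(0,0,0,0) R3=(0,0,0,0)
Op 3: inc R2 by 5 -> R2=(0,0,5,0) value=5
Op 4: inc R1 by 4 -> R1=(0,4,0,0) value=4
Op 5: inc R1 by 5 -> R1=(0,9,0,0) value=9
Op 6: merge R0<->R3 -> R0=(0,0,0,0) R3=(0,0,0,0)
Op 7: inc R1 by 1 -> R1=(0,10,0,0) value=10
Op 8: inc R2 by 3 -> R2=(0,0,8,0) value=8
Op 9: inc R3 by 1 -> R3=(0,0,0,1) value=1

Answer: 0 0 0 0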